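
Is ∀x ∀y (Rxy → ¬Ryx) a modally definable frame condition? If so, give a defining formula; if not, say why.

Modal frame validity is preserved under surjective bounded morphisms.
The 4-cycle (worlds s,t,u,v with s→t→u→v→s) is asymmetric. Mapping every world to a single reflexive point • is a surjective bounded morphism, and the reflexive point is not asymmetric (R•• but asymmetry requires ¬R••).
So the class is not modally definable.

No — not modally definable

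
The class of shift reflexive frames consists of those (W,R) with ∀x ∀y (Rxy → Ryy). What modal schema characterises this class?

This is shift-reflexivity; the standard corresponding axiom is T□: □(□r → r).
Suppose □(□r→r) is valid. Take Rxy and set V(r)={w : Ryw}. Then at y, □r holds; since □(□r→r) at x, □r→r at y, so r at y, i.e. Ryy.

□(□r → r)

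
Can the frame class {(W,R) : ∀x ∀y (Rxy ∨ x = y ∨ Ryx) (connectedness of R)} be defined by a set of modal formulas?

No

Modal frame validity is preserved under disjoint unions.
Take 4 disjoint single-world reflexive frames: each is trivially connected, but their disjoint union has 4 worlds with no edge between distinct components, so it is not connected.
Hence connectedness of R is not modally definable.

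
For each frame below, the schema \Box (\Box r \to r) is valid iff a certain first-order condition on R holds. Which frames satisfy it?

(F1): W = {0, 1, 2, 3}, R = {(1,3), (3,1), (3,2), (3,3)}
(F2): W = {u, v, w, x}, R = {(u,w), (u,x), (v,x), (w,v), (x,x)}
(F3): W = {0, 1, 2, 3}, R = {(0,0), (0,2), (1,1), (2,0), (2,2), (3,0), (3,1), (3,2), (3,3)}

(F3)

The schema corresponds to shift-reflexivity: \forall x \forall y (Rxy \to Ryy).
(F1): fails — R32 but not R22.
(F2): fails — Ruw but not Rww.
(F3): condition met.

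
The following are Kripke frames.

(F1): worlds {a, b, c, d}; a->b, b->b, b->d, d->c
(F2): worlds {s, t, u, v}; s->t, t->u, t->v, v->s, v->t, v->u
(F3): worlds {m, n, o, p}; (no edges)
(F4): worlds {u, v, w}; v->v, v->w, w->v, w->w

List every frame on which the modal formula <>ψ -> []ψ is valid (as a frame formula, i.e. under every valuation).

The schema corresponds to partial functionality: forall x forall y forall z (Rxy & Rxz -> y = z).
(F1): fails — b sees both b and d.
(F2): fails — t sees both u and v.
(F3): condition met.
(F4): fails — v sees both v and w.
Valid on: (F3).

(F3)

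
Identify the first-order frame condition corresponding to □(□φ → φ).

Suppose □(□φ→φ) is valid. Take Rxy and set V(φ)={w : Ryw}. Then at y, □φ holds; since □(□φ→φ) at x, □φ→φ at y, so φ at y, i.e. Ryy.
Conversely, any frame satisfying ∀x ∀y (Rxy → Ryy) validates the schema.
Frame condition: ∀x ∀y (Rxy → Ryy).

Shift-reflexivity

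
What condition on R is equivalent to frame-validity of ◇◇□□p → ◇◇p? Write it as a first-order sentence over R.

∀x ∀y (xR²y → ∃w (yR²w ∧ xR²w))

This is a Sahlqvist (Geach-type) schema ◇^2□^2p → □^0◇^2p.
First-order correspondent: ∀x ∀y (xR²y → ∃w (yR²w ∧ xR²w)).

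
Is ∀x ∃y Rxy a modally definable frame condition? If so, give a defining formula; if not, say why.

The condition is seriality. A defining modal formula is □p → ◇p.
Suppose □p→◇p is valid. At any x set V(p)=W. Then □p at x, so ◇p at x, so x has a successor.

Yes, by □p → ◇p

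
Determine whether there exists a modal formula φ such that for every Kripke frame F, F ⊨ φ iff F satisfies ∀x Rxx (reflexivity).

The condition is reflexivity. A defining modal formula is □p → p.
Suppose □p→p is valid. At any x set V(p)={w : Rxw}. Then □p holds at x, so p holds at x, i.e. Rxx.

Yes, by □p → p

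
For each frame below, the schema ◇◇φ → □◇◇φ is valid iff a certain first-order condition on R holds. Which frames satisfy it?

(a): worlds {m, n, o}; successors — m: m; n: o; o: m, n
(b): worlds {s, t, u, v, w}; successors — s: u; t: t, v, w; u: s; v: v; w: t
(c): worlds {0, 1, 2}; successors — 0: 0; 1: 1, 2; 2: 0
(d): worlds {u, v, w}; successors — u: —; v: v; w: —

(d)

The schema corresponds to a generalized confluence (Geach) condition: ∀x ∀y ∀z ((xR²y ∧ xRz) → ∃w (y = w ∧ zR²w)).
(a): fails — nR²n, nRo but no w with n=w and oR²w.
(b): fails — sR²s, sRu but no w* with s=w* and uR²w*.
(c): fails — 1R²1, 1R2 but no w with 1=w and 2R²w.
(d): holds.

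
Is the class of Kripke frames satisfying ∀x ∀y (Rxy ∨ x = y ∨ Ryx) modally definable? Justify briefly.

Modal frame validity is preserved under disjoint unions.
Take 2 disjoint single-world reflexive frames: each is trivially connected, but their disjoint union has 2 worlds with no edge between distinct components, so it is not connected.
So no modal formula (or set of formulas) defines exactly the connected frames.

Not definable by any modal formula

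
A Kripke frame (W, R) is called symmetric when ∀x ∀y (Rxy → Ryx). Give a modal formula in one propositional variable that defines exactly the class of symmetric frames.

A defining formula is q → □◇q (the B axiom).
Suppose q→□◇q is valid. Take Rxy and set V(q)={x}. Then q at x, so □◇q at x, so ◇q at y, so some z with Ryz has q; z=x, i.e. Ryx.

q → □◇q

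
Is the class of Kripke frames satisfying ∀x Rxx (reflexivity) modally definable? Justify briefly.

Yes, by □r → r

Yes: it is reflexivity, defined by the T schema □r → r.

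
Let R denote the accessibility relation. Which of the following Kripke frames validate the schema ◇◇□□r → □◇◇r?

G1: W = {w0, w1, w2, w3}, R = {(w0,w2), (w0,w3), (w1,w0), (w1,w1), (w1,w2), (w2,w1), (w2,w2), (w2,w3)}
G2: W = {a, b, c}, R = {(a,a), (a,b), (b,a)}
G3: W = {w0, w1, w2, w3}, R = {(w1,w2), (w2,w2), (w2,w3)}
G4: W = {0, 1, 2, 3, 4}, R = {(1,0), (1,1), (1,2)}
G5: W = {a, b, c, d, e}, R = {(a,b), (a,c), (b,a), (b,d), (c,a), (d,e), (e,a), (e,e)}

G2

This is the axiom for a generalized confluence (Geach) condition; its first-order frame correspondent is ∀x ∀y ∀z ((xR²y ∧ xRz) → ∃w (yR²w ∧ zR²w)).
G1: fails — w0R²w1, w0Rw3 but no w with w1R²w and w3R²w.
G2: holds.
G3: fails — w1R²w3, w1Rw2 but no w with w3R²w and w2R²w.
G4: fails — 1R²0, 1R0 but no w with 0R²w and 0R²w.
G5: fails — aR²a, aRb but no w with aR²w and bR²w.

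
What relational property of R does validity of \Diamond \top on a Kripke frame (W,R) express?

◇⊤ holds at w iff w has a successor, so frame-validity of ◇⊤ is exactly seriality. Equivalently via □ψ → ◇ψ:
Suppose □ψ→◇ψ is valid. At any x set V(ψ)=W. Then □ψ at x, so ◇ψ at x, so x has a successor.

seriality: \forall x \exists y Rxy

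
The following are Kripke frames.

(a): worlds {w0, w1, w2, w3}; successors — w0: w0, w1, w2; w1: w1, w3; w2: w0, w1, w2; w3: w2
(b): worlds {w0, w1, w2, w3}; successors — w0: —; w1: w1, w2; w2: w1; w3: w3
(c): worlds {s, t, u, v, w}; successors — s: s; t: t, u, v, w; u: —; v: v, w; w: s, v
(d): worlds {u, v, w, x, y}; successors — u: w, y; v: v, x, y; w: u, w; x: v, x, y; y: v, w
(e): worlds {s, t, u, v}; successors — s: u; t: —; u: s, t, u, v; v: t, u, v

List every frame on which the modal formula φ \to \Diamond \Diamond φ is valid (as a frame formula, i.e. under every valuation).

(d)

Frame correspondent (Sahlqvist): \forall x \exists w (x = w \wedge x R^2 w) — i.e. a generalized confluence (Geach) condition.
(a): fails — at w3 but no w with w3=w and w3R²w.
(b): fails — at w0 but no w with w0=w and w0R²w.
(c): fails — at u but no w* with u=w* and uR²w*.
(d): condition met.
(e): fails — at t but no w with t=w and tR²w.
Valid on: (d).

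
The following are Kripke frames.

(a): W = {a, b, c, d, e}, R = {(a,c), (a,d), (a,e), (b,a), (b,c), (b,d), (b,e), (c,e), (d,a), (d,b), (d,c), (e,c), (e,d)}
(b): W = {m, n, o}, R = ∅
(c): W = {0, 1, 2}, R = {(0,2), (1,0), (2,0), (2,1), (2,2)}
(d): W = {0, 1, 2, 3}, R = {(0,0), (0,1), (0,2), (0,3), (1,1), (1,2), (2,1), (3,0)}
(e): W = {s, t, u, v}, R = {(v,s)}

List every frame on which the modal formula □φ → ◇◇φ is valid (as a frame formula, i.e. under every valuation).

The schema corresponds to a generalized confluence (Geach) condition: ∀x ∃w (xRw ∧ xR²w).
(a): fails — at c but no w with cRw and cR²w.
(b): fails — at m but no w with mRw and mR²w.
(c): fails — at 1 but no w with 1Rw and 1R²w.
(d): ✓.
(e): fails — at s but no w with sRw and sR²w.

(d)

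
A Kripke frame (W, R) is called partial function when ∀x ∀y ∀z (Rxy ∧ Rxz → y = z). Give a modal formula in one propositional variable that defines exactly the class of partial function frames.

◇ψ → □ψ

The condition is partial functionality. The CD schema ◇ψ → □ψ defines it.
Suppose ◇ψ→□ψ is valid. Take Rxy, Rxz and set V(ψ)={y}. Then ◇ψ at x, so □ψ at x, so ψ at z, i.e. z=y.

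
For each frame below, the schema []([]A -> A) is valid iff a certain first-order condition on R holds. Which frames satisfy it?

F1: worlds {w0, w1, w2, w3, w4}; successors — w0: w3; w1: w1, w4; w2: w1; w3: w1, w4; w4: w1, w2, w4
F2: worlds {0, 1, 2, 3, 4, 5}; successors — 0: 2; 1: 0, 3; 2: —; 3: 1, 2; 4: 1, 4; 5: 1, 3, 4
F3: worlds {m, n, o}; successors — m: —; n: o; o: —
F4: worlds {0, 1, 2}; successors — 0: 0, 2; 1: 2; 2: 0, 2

F4

This is the axiom for shift-reflexivity; its first-order frame correspondent is forall x forall y (Rxy -> Ryy).
F1: fails — Rw4w2 but not Rw2w2.
F2: fails — R10 but not R00.
F3: fails — Rno but not Roo.
F4: holds.
Valid on: F4.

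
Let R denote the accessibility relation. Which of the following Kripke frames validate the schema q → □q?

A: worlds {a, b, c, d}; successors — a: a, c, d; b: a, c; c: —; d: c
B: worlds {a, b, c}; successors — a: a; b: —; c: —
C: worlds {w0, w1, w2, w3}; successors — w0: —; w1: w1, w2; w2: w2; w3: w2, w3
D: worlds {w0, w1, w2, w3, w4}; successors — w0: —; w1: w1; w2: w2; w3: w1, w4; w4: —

B

Frame correspondent (Sahlqvist): ∀x ∀z (xRz → ∃w (x = w ∧ z = w)) — i.e. a generalized confluence (Geach) condition.
A: fails — aRc but a ≠ c.
B: ✓.
C: fails — w1Rw2 but w1 ≠ w2.
D: fails — w3Rw1 but w3 ≠ w1.
Valid on: B.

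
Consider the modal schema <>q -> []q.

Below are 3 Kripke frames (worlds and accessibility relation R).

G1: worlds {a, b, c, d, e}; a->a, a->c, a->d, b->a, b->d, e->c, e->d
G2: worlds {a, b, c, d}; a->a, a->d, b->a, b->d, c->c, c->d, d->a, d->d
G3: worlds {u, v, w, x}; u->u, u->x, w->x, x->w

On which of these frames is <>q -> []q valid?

The schema corresponds to partial functionality: forall x forall y forall z (Rxy & Rxz -> y = z).
G1: fails — a sees both a and c.
G2: fails — a sees both a and d.
G3: fails — u sees both u and x.
Valid on no frame.

none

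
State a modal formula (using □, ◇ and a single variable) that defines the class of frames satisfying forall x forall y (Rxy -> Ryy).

The condition is shift-reflexivity. The T□ schema □(□q → q) defines it.

□(□q → q)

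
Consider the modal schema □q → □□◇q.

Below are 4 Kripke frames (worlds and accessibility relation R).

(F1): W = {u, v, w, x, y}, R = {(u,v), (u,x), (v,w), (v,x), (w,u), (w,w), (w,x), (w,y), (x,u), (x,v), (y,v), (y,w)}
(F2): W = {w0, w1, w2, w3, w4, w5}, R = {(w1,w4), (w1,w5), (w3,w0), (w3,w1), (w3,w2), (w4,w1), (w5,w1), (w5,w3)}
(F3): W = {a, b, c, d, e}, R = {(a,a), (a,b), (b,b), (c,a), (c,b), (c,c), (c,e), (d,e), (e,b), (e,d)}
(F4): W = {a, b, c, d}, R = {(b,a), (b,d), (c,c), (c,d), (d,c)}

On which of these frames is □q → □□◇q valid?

(F4)

This is the axiom for a generalized confluence (Geach) condition; its first-order frame correspondent is ∀x ∀z (xR²z → ∃w (xRw ∧ zRw)).
(F1): fails — vR²x but no t with vRt and xRt.
(F2): fails — w1R²w3 but no w with w1Rw and w3Rw.
(F3): fails — dR²b but no w with dRw and bRw.
(F4): condition met.
Valid on: (F4).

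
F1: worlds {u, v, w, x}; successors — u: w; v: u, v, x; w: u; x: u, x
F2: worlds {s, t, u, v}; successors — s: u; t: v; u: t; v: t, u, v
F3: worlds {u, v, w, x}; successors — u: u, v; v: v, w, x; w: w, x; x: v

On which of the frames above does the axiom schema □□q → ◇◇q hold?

The schema corresponds to a generalized confluence (Geach) condition: ∀x ∃w (xR²w ∧ xR²w).
F1: satisfies the condition.
F2: satisfies the condition.
F3: satisfies the condition.
Valid on: F1, F2, F3.

F1, F2, F3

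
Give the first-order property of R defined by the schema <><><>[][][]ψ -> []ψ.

forall x forall y forall z ((x R^3 y & xRz) -> exists w (y R^3 w & z = w))

This is a Sahlqvist (Geach-type) schema ◇^3□^3ψ → □^1◇^0ψ.
Minimal-valuation argument: fix x; take any y with xR^3y and any z with xR^1z. Set V(ψ) to the set of worlds R-reachable from y in exactly 3 steps. Then □^3ψ holds at y, so the antecedent holds at x; validity forces ◇^0ψ at z, giving a w with zR^0w and yR^3w.
First-order correspondent: forall x forall y forall z ((x R^3 y & xRz) -> exists w (y R^3 w & z = w)).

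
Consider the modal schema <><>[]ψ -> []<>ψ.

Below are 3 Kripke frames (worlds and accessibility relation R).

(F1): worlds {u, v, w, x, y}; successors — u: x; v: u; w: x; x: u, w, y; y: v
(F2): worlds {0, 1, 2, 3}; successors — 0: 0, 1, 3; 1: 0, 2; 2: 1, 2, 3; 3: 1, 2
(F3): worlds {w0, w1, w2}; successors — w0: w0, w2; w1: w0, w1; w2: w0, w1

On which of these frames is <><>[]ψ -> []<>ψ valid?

(F2), (F3)

This is the axiom for a generalized confluence (Geach) condition; its first-order frame correspondent is forall x forall y forall z ((x R^2 y & xRz) -> exists w (yRw & zRw)).
(F1): fails — uR²u, uRx but no t with uRt and xRt.
(F2): holds.
(F3): holds.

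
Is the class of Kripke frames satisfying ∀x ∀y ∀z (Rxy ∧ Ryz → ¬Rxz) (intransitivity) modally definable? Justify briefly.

If a class were modally definable it would be closed under surjective bounded morphisms (Goldblatt–Thomason).
The 7-cycle (worlds w0,w1,w2,w3,w4,w5,w6 with w0→w1→w2→w3→w4→w5→w6→w0) is intransitive. Mapping every world to a single reflexive point • is a surjective bounded morphism; the reflexive point is not intransitive (R••∧R•• but R••).
Hence intransitivity is not modally definable.

No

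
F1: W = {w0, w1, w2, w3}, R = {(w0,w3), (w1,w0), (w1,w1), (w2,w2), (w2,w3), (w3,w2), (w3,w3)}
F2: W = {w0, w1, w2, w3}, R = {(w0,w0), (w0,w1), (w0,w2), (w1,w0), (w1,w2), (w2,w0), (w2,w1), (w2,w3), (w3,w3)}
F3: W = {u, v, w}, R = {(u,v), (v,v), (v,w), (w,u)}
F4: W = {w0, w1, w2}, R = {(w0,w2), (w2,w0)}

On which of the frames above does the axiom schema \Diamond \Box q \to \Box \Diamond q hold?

F4

Frame correspondent (Sahlqvist): \forall x \forall y \forall z (Rxy \wedge Rxz \to \exists w (Ryw \wedge Rzw)) — i.e. convergence.
F1: fails — Rw1w1 and Rw1w0 but w1 and w0 have no common successor.
F2: fails — Rw2w1 and Rw2w3 but w1 and w3 have no common successor.
F3: fails — Rvv and Rvw but v and w have no common successor.
F4: condition met.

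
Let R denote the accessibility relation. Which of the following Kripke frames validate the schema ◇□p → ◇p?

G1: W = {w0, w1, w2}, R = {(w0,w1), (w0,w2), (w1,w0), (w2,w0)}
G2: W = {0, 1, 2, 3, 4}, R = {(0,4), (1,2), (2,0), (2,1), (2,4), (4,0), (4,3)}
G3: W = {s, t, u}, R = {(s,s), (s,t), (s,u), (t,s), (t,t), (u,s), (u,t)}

This is the axiom for a generalized confluence (Geach) condition; its first-order frame correspondent is ∀x ∀y (xRy → ∃w (yRw ∧ xRw)).
G1: fails — w0Rw1 but no w with w1Rw and w0Rw.
G2: fails — 0R4 but no w with 4Rw and 0Rw.
G3: satisfies the condition.
Valid on: G3.

G3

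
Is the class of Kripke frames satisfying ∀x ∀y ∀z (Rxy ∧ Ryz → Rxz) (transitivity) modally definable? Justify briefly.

This is a Sahlqvist condition; the 4 axiom □q → □□q defines it.
Suppose □q→□□q is valid. Take Rxy, Ryz and set V(q)={w : Rxw}. Then □q at x, so □□q at x, so □q at y, so q at z, i.e. Rxz.

Yes — defined by □q → □□q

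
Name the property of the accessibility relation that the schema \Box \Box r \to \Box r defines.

density

Suppose □□r→□r is valid. Take Rxy and set V(r)={w : xR²w}. Then □□r at x, so □r at x, so r at y, i.e. ∃z(Rxz∧Rzy).
Conversely, on a frame with density the schema holds at every world under every valuation.
So the correspondent is density.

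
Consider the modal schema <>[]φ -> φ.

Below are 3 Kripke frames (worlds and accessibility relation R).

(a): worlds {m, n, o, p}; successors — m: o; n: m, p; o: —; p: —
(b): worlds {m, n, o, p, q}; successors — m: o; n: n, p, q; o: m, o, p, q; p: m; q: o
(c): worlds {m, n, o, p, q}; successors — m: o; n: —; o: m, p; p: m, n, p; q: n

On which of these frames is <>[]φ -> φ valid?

none

Frame correspondent (Sahlqvist): forall x forall y (Rxy -> Ryx) — i.e. symmetry.
(a): fails — Rnm but not Rmn.
(b): fails — Rop but not Rpo.
(c): fails — Rop but not Rpo.
Valid on no frame.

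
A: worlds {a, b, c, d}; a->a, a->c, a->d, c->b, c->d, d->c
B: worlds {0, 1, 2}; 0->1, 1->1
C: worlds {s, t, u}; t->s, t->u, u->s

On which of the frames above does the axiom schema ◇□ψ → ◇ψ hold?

This is the axiom for a generalized confluence (Geach) condition; its first-order frame correspondent is ∀x ∀y (xRy → ∃w (yRw ∧ xRw)).
A: fails — cRb but no w with bRw and cRw.
B: satisfies the condition.
C: fails — tRs but no w with sRw and tRw.

B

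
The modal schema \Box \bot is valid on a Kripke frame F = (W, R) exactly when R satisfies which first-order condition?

emptiness of R: \forall x \forall y \neg Rxy

This is the Ver axiom.
Its frame correspondent is emptiness of R — \forall x \forall y \neg Rxy.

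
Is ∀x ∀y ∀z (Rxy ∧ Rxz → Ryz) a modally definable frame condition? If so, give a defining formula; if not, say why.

Yes — defined by ◇r → □◇r

Yes: it is the Euclidean property, defined by the 5 schema ◇r → □◇r.
Suppose ◇r→□◇r is valid. Take Rxy, Rxz and set V(r)={y}. Then ◇r at x, so □◇r at x, so ◇r at z, so some w with Rzw has r; w=y, i.e. Rzy. By symmetry of the argument, Ryz.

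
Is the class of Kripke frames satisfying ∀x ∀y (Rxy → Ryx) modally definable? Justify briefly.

This is a Sahlqvist condition; the B axiom r → □◇r defines it.

Yes, by r → □◇r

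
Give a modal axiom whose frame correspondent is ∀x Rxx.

The condition is reflexivity. The T schema □r → r defines it.

□r → r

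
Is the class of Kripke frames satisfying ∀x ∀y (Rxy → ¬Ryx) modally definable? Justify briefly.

Any modally definable frame class is closed under surjective bounded morphisms.
The 3-cycle (worlds a,b,c with a→b→c→a) is asymmetric. Mapping every world to a single reflexive point • is a surjective bounded morphism, and the reflexive point is not asymmetric (R•• but asymmetry requires ¬R••).
Hence asymmetry is not modally definable.

No — not modally definable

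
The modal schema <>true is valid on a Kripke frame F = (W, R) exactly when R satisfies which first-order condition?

◇⊤ holds at w iff w has a successor, so frame-validity of ◇⊤ is exactly seriality. Equivalently via □φ → ◇φ:
Suppose □φ→◇φ is valid. At any x set V(φ)=W. Then □φ at x, so ◇φ at x, so x has a successor.
Conversely, any frame satisfying forall x exists y Rxy validates the schema.
So the correspondent is seriality.

Seriality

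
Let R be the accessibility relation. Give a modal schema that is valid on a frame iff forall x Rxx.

A defining formula is □ψ → ψ (the T axiom).
Suppose □ψ→ψ is valid. At any x set V(ψ)={w : Rxw}. Then □ψ holds at x, so ψ holds at x, i.e. Rxx.

□ψ → ψ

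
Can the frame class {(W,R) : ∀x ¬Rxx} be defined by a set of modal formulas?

Modal frame validity is preserved under surjective bounded morphisms.
The 5-cycle (worlds a,b,c,d,e with a→b→c→d→e→a) is irreflexive, and the map sending every world to a single reflexive point • is a surjective bounded morphism (forth: every edge maps to (•,•); back: every world has a successor). So any modal formula valid on the 5-cycle is also valid on the reflexive point, which is not irreflexive.
So the class is not modally definable.

No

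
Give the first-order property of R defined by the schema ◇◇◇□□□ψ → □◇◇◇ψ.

∀x ∀y ∀z ((xR³y ∧ xRz) → ∃w (yR³w ∧ zR³w))

This is a Sahlqvist (Geach-type) schema ◇^3□^3ψ → □^1◇^3ψ.
Minimal-valuation argument: fix x; take any y with xR^3y and any z with xR^1z. Set V(ψ) to the set of worlds R-reachable from y in exactly 3 steps. Then □^3ψ holds at y, so the antecedent holds at x; validity forces ◇^3ψ at z, giving a w with zR^3w and yR^3w.
First-order correspondent: ∀x ∀y ∀z ((xR³y ∧ xRz) → ∃w (yR³w ∧ zR³w)).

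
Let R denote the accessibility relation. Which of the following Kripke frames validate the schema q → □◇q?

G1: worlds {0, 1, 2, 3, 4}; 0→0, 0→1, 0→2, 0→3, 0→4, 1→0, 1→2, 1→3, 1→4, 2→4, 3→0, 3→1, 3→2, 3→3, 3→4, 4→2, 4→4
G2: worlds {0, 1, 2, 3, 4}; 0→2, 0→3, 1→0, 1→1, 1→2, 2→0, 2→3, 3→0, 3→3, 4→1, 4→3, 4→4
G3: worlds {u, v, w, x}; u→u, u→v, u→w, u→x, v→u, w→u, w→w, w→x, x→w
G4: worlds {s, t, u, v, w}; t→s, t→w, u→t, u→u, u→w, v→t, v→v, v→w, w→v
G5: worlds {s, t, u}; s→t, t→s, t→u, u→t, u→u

G5

Frame correspondent (Sahlqvist): ∀x ∀y (Rxy → Ryx) — i.e. symmetry.
G1: fails — R34 but not R43.
G2: fails — R10 but not R01.
G3: fails — Rux but not Rxu.
G4: fails — Ruw but not Rwu.
G5: ✓.
Valid on: G5.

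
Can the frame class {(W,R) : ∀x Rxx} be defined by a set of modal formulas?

Yes, by □p → p

The condition is reflexivity. A defining modal formula is □p → p.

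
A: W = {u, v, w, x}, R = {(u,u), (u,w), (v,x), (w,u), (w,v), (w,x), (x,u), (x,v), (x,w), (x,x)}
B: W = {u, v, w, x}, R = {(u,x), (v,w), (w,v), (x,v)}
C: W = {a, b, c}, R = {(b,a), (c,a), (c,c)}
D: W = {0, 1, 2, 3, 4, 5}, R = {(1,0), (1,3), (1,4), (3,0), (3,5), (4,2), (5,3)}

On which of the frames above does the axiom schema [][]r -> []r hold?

A

The schema corresponds to density: forall x forall y (Rxy -> exists z (Rxz & Rzy)).
A: ✓.
B: fails — Rvw but no z with Rvz and Rzw.
C: fails — Rba but no z with Rbz and Rza.
D: fails — R53 but no z with R5z and Rz3.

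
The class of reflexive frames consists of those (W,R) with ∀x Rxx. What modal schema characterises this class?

□ψ → ψ

This is reflexivity; the standard corresponding axiom is T: □ψ → ψ.
Suppose □ψ→ψ is valid. At any x set V(ψ)={w : Rxw}. Then □ψ holds at x, so ψ holds at x, i.e. Rxx.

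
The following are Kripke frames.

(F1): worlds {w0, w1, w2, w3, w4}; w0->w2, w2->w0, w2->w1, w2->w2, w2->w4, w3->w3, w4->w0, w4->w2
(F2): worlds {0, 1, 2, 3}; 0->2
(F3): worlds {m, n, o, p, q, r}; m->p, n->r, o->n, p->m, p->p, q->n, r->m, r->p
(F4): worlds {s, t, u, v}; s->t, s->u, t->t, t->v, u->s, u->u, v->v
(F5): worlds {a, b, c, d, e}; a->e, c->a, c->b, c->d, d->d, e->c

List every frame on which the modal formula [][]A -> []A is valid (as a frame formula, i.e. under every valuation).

(F1), (F4)

This is the axiom for density; its first-order frame correspondent is forall x forall y (Rxy -> exists z (Rxz & Rzy)).
(F1): holds.
(F2): fails — R02 but no z with R0z and Rz2.
(F3): fails — Rnr but no z with Rnz and Rzr.
(F4): holds.
(F5): fails — Rae but no z with Raz and Rze.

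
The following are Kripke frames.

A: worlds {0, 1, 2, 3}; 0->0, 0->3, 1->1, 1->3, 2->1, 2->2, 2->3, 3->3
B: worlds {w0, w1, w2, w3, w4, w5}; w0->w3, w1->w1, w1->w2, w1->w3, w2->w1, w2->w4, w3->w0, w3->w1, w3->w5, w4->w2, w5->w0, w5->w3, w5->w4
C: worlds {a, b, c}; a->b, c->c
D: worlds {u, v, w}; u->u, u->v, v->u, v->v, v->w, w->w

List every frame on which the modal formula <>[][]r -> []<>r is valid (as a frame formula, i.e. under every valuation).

A

This is the axiom for a generalized confluence (Geach) condition; its first-order frame correspondent is forall x forall y forall z ((xRy & xRz) -> exists w (y R^2 w & zRw)).
A: ✓.
B: fails — w2Rw4, w2Rw4 but no w with w4R²w and w4Rw.
C: fails — aRb, aRb but no w with bR²w and bRw.
D: fails — vRw, vRu but no t with wR²t and uRt.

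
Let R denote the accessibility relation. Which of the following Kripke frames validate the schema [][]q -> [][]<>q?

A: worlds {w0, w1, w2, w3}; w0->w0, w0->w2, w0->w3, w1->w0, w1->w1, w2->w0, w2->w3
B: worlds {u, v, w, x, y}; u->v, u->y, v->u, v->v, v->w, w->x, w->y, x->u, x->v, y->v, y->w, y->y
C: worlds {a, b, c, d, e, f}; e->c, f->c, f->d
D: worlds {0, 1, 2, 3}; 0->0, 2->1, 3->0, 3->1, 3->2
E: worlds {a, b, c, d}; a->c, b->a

Frame correspondent (Sahlqvist): forall x forall z (x R^2 z -> exists w (x R^2 w & zRw)) — i.e. a generalized confluence (Geach) condition.
A: fails — w0R²w3 but no w with w0R²w and w3Rw.
B: condition met.
C: condition met.
D: fails — 3R²1 but no w with 3R²w and 1Rw.
E: fails — bR²c but no w with bR²w and cRw.
Valid on: B, C.

B, C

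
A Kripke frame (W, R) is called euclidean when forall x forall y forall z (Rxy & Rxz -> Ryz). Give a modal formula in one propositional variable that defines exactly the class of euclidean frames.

A defining formula is ◇p → □◇p (the 5 axiom).
Suppose ◇p→□◇p is valid. Take Rxy, Rxz and set V(p)={y}. Then ◇p at x, so □◇p at x, so ◇p at z, so some w with Rzw has p; w=y, i.e. Rzy. By symmetry of the argument, Ryz.

◇p → □◇p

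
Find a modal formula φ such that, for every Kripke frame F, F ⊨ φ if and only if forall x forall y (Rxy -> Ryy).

A defining formula is □(□ψ → ψ) (the T□ axiom).

□(□ψ → ψ)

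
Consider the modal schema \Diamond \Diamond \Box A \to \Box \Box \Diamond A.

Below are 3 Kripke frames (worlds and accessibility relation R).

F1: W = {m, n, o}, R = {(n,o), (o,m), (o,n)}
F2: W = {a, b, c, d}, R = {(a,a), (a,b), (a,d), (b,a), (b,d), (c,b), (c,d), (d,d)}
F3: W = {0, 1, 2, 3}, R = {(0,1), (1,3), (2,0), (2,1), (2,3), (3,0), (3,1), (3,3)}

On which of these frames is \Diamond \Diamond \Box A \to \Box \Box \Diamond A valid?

This is the axiom for a generalized confluence (Geach) condition; its first-order frame correspondent is \forall x \forall y \forall z ((x R^2 y \wedge x R^2 z) \to \exists w (yRw \wedge zRw)).
F1: fails — nR²m, nR²m but no w with mRw and mRw.
F2: satisfies the condition.
F3: fails — 1R²0, 1R²1 but no w with 0Rw and 1Rw.
Valid on: F2.

F2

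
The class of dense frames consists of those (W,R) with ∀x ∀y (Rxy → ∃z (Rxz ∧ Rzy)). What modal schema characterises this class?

□□q → □q

A defining formula is □□q → □q (the C4 axiom).
Suppose □□q→□q is valid. Take Rxy and set V(q)={w : xR²w}. Then □□q at x, so □q at x, so q at y, i.e. ∃z(Rxz∧Rzy).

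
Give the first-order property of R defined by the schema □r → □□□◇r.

This is a Sahlqvist (Geach-type) schema ◇^0□^1r → □^3◇^1r.
First-order correspondent: ∀x ∀z (xR³z → ∃w (xRw ∧ zRw)).

∀x ∀z (xR³z → ∃w (xRw ∧ zRw))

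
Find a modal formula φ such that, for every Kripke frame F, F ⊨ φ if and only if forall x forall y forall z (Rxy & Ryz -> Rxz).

A defining formula is □r → □□r (the 4 axiom).

□r → □□r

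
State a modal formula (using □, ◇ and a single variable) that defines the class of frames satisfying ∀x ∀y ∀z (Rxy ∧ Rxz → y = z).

A defining formula is ◇p → □p (the CD axiom).
Suppose ◇p→□p is valid. Take Rxy, Rxz and set V(p)={y}. Then ◇p at x, so □p at x, so p at z, i.e. z=y.

◇p → □p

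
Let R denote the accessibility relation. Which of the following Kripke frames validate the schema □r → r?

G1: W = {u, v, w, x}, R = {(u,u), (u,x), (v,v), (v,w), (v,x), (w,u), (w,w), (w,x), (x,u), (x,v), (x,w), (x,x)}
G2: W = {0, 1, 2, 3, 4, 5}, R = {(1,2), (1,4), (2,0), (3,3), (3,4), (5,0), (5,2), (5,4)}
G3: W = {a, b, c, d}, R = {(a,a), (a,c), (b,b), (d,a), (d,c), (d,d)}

G1

This is the axiom for reflexivity; its first-order frame correspondent is ∀x Rxx.
G1: ✓.
G2: fails — world 0 does not see itself.
G3: fails — world c does not see itself.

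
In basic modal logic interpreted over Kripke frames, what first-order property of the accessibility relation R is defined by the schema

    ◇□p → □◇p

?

This is the .2 axiom.
It corresponds to convergence: ∀x ∀y ∀z (Rxy ∧ Rxz → ∃w (Ryw ∧ Rzw)).

Convergence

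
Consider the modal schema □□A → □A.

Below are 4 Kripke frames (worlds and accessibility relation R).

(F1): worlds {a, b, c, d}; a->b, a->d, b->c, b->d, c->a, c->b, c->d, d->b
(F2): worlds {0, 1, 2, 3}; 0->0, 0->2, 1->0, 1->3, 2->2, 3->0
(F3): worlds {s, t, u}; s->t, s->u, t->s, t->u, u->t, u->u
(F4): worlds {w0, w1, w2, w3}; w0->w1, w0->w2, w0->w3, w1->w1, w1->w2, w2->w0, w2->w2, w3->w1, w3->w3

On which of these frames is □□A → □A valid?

(F4)

This is the axiom for density; its first-order frame correspondent is ∀x ∀y (Rxy → ∃z (Rxz ∧ Rzy)).
(F1): fails — Rbc but no z with Rbz and Rzc.
(F2): fails — R13 but no z with R1z and Rz3.
(F3): fails — Rts but no z with Rtz and Rzs.
(F4): condition met.
Valid on: (F4).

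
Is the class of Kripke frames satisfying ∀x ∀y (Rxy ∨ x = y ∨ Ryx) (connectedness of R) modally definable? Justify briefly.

Any modally definable frame class is closed under disjoint unions.
Take 2 disjoint single-world reflexive frames: each is trivially connected, but their disjoint union has 2 worlds with no edge between distinct components, so it is not connected.
So the class is not modally definable.

No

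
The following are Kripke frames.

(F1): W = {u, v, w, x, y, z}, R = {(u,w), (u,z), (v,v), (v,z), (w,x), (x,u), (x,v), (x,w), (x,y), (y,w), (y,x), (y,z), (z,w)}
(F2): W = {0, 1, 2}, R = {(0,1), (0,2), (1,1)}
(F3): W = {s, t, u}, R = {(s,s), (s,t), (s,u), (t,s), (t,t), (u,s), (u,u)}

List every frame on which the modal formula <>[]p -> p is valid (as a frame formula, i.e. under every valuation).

The schema corresponds to symmetry: forall x forall y (Rxy -> Ryx).
(F1): fails — Ruz but not Rzu.
(F2): fails — R01 but not R10.
(F3): ✓.

(F3)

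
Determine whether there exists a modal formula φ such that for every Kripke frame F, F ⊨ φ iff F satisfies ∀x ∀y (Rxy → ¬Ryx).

Any modally definable frame class is closed under surjective bounded morphisms.
The 4-cycle (worlds w0,w1,w2,w3 with w0→w1→w2→w3→w0) is asymmetric. Mapping every world to a single reflexive point • is a surjective bounded morphism, and the reflexive point is not asymmetric (R•• but asymmetry requires ¬R••).
Hence asymmetry is not modally definable.

No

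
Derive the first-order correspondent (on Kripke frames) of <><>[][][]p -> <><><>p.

forall x forall y (x R^2 y -> exists w (y R^3 w & x R^3 w))

This is a Sahlqvist (Geach-type) schema ◇^2□^3p → □^0◇^3p.
Minimal-valuation argument: fix x; take any y with xR^2y and any z with xR^0z. Set V(p) to the set of worlds R-reachable from y in exactly 3 steps. Then □^3p holds at y, so the antecedent holds at x; validity forces ◇^3p at z, giving a w with zR^3w and yR^3w.
First-order correspondent: forall x forall y (x R^2 y -> exists w (y R^3 w & x R^3 w)).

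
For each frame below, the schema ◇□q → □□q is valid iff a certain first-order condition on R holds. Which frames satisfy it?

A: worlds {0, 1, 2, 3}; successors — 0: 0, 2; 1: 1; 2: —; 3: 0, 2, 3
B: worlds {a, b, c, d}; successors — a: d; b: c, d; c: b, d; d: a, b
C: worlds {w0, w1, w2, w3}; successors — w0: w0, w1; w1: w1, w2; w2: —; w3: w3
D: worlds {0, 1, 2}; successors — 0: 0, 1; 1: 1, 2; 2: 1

This is the axiom for a generalized confluence (Geach) condition; its first-order frame correspondent is ∀x ∀y ∀z ((xRy ∧ xR²z) → ∃w (yRw ∧ z = w)).
A: fails — 0R2, 0R²0 but no w with 2Rw and 0=w.
B: fails — bRc, bR²a but no w with cRw and a=w.
C: fails — w0Rw0, w0R²w2 but no w with w0Rw and w2=w.
D: fails — 0R0, 0R²2 but no w with 0Rw and 2=w.
Valid on no frame.

none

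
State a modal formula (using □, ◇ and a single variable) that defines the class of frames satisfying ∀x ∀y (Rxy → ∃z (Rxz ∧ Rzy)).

□□p → □p

This is density; the standard corresponding axiom is C4: □□p → □p.
Suppose □□p→□p is valid. Take Rxy and set V(p)={w : xR²w}. Then □□p at x, so □p at x, so p at y, i.e. ∃z(Rxz∧Rzy).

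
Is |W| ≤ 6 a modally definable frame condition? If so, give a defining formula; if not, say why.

Any modally definable frame class is closed under disjoint unions.
Any modal formula valid on each of 7 disjoint one-world frames is valid on their disjoint union (validity is preserved under disjoint unions). Each one-world frame has |W|=1≤6, but the union has |W|=7.
So the class is not modally definable.

Not definable by any modal formula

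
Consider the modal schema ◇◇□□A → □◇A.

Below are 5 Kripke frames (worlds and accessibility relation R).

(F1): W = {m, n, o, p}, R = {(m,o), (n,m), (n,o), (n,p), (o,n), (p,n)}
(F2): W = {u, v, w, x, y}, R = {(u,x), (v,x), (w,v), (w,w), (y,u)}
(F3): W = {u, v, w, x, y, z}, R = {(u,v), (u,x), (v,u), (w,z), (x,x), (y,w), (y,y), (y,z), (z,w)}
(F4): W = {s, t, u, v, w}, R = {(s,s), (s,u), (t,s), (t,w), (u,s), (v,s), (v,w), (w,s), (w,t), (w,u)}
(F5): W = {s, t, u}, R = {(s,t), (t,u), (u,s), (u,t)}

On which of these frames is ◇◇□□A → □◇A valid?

(F4)

This is the axiom for a generalized confluence (Geach) condition; its first-order frame correspondent is ∀x ∀y ∀z ((xR²y ∧ xRz) → ∃w (yR²w ∧ zRw)).
(F1): fails — nR²o, nRo but no w with oR²w and oRw.
(F2): fails — wR²v, wRv but no t with vR²t and vRt.
(F3): fails — uR²x, uRv but no t with xR²t and vRt.
(F4): ✓.
(F5): fails — tR²s, tRu but no w with sR²w and uRw.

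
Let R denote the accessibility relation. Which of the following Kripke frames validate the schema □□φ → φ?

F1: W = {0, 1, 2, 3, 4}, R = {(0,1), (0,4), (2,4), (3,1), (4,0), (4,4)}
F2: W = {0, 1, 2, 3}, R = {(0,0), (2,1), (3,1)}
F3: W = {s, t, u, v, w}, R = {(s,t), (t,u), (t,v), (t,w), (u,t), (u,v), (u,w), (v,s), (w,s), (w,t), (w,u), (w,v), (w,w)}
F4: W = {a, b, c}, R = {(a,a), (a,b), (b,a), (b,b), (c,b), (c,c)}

The schema corresponds to a generalized confluence (Geach) condition: ∀x ∃w (xR²w ∧ x = w).
F1: fails — at 1 but no w with 1R²w and 1=w.
F2: fails — at 1 but no w with 1R²w and 1=w.
F3: fails — at s but no w* with sR²w* and s=w*.
F4: ✓.

F4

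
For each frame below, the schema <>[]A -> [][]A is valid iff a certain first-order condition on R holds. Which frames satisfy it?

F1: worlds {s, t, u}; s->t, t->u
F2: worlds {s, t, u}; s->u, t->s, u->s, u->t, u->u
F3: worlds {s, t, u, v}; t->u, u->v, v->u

This is the axiom for a generalized confluence (Geach) condition; its first-order frame correspondent is forall x forall y forall z ((xRy & x R^2 z) -> exists w (yRw & z = w)).
F1: holds.
F2: fails — uRs, uR²s but no w with sRw and s=w.
F3: holds.
Valid on: F1, F3.

F1, F3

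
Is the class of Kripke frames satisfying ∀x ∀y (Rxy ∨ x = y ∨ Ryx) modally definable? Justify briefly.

No — not modally definable

Any modally definable frame class is closed under disjoint unions.
Take 3 disjoint single-world reflexive frames: each is trivially connected, but their disjoint union has 3 worlds with no edge between distinct components, so it is not connected.
Hence connectedness of R is not modally definable.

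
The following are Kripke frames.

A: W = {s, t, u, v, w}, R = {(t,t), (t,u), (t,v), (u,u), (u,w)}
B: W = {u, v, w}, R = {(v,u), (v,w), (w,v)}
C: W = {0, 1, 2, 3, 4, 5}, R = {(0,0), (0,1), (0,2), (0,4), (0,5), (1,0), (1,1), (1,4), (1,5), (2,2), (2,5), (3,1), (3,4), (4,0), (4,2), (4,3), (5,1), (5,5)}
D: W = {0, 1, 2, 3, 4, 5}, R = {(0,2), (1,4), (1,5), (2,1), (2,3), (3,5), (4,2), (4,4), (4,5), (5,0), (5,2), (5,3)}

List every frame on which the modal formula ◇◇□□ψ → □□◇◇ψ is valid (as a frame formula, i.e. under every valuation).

Frame correspondent (Sahlqvist): ∀x ∀y ∀z ((xR²y ∧ xR²z) → ∃w (yR²w ∧ zR²w)) — i.e. a generalized confluence (Geach) condition.
A: fails — tR²t, tR²v but no w* with tR²w* and vR²w*.
B: fails — wR²u, wR²u but no t with uR²t and uR²t.
C: ✓.
D: fails — 1R²0, 1R²2 but no w with 0R²w and 2R²w.

C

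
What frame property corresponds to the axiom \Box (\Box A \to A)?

Shift-reflexivity

Suppose □(□A→A) is valid. Take Rxy and set V(A)={w : Ryw}. Then at y, □A holds; since □(□A→A) at x, □A→A at y, so A at y, i.e. Ryy.
Conversely, any frame satisfying \forall x \forall y (Rxy \to Ryy) validates the schema.
Frame condition: \forall x \forall y (Rxy \to Ryy).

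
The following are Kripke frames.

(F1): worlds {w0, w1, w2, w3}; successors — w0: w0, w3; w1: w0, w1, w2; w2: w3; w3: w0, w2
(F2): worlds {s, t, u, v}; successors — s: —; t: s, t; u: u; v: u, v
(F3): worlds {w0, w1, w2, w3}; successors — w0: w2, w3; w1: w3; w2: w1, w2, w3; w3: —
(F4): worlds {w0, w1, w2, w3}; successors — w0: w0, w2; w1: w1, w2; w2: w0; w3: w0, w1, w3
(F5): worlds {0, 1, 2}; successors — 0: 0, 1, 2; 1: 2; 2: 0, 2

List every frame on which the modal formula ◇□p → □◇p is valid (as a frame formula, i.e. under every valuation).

This is the axiom for convergence; its first-order frame correspondent is ∀x ∀y ∀z (Rxy ∧ Rxz → ∃w (Ryw ∧ Rzw)).
(F1): fails — Rw1w1 and Rw1w2 but w1 and w2 have no common successor.
(F2): fails — Rts and Rts but s and s have no common successor.
(F3): fails — Rw0w2 and Rw0w3 but w2 and w3 have no common successor.
(F4): fails — Rw1w2 and Rw1w1 but w2 and w1 have no common successor.
(F5): holds.

(F5)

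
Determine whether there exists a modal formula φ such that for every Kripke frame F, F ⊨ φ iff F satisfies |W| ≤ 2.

Not modally definable

If a class were modally definable it would be closed under disjoint unions (Goldblatt–Thomason).
Any modal formula valid on each of 3 disjoint one-world frames is valid on their disjoint union (validity is preserved under disjoint unions). Each one-world frame has |W|=1≤2, but the union has |W|=3.
So the class is not modally definable.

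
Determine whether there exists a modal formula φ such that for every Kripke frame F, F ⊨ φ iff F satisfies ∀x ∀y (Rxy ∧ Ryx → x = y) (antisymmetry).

If a class were modally definable it would be closed under surjective bounded morphisms (Goldblatt–Thomason).
The 6-cycle (worlds s,t,u,v,w,x with s→t→u→v→w→x→s) is antisymmetric. Sending even-indexed worlds to a and odd-indexed worlds to b is a surjective bounded morphism onto the two-world frame with a↔b, which is not antisymmetric.
So no modal formula (or set of formulas) defines exactly the antisymmetric frames.

No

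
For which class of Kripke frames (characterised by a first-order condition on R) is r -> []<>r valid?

Symmetry

This schema is the B axiom.
Its frame correspondent is symmetry — forall x forall y (Rxy -> Ryx).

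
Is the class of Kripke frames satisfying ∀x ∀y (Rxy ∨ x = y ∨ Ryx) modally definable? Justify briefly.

Not definable by any modal formula

If a class were modally definable it would be closed under disjoint unions (Goldblatt–Thomason).
Take 2 disjoint single-world reflexive frames: each is trivially connected, but their disjoint union has 2 worlds with no edge between distinct components, so it is not connected.
So the class is not modally definable.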